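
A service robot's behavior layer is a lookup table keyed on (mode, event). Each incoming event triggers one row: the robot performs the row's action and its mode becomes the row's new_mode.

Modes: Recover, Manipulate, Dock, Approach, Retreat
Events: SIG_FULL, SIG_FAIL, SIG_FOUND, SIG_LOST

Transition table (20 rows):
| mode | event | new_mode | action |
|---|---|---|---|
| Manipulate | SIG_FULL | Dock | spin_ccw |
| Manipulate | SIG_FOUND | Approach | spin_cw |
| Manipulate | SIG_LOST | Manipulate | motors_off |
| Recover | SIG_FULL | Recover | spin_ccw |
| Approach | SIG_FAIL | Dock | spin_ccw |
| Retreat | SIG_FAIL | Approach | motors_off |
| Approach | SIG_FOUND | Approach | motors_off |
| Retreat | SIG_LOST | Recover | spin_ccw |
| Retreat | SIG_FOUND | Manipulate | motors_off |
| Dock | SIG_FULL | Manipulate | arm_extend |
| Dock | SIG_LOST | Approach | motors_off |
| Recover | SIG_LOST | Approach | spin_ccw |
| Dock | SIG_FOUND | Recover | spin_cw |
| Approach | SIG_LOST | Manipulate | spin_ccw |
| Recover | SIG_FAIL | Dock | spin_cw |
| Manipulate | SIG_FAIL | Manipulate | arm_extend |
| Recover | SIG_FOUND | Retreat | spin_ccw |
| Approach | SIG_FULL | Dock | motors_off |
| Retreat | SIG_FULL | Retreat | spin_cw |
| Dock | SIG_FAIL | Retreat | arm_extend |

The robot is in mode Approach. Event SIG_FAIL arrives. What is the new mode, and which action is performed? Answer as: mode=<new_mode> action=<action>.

current mode = Approach; filter table to that mode:
  (Approach, SIG_FAIL) → (Dock, spin_ccw)  ← event matches
  (Approach, SIG_FOUND) → (Approach, motors_off)
  (Approach, SIG_LOST) → (Manipulate, spin_ccw)
  (Approach, SIG_FULL) → (Dock, motors_off)
event = SIG_FAIL selects (Dock, spin_ccw)

mode=Dock action=spin_ccw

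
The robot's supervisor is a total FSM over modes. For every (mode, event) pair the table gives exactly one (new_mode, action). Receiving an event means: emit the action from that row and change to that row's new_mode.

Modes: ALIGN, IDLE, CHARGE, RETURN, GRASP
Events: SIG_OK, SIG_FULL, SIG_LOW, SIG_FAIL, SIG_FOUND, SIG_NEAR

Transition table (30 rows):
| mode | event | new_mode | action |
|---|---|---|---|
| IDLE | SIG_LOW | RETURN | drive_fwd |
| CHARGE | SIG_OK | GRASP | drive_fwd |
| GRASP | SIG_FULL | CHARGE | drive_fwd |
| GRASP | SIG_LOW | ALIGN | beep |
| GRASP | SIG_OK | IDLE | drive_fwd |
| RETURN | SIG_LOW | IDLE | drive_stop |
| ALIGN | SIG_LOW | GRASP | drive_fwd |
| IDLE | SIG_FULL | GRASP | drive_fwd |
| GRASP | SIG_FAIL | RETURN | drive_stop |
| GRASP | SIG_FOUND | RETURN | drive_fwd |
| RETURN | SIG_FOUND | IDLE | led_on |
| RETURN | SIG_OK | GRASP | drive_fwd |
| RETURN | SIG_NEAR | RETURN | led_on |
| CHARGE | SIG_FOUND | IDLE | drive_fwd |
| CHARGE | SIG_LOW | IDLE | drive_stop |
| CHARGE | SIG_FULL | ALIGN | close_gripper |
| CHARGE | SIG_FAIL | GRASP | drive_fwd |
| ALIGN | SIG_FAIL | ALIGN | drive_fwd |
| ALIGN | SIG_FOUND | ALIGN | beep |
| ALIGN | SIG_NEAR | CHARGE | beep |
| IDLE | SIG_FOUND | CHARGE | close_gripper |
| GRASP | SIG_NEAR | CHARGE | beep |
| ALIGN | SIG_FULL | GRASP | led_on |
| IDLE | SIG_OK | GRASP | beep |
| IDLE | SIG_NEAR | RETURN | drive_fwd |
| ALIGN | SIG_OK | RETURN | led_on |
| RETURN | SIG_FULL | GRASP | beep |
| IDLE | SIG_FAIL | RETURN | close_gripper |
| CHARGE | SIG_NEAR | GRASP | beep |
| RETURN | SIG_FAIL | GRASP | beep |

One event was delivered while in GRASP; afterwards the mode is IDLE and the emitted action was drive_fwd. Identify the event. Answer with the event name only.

SIG_OK

try SIG_OK: (GRASP, SIG_OK) → (IDLE, drive_fwd)  ← matches
try SIG_FULL: (GRASP, SIG_FULL) → (CHARGE, drive_fwd)
try SIG_LOW: (GRASP, SIG_LOW) → (ALIGN, beep)
try SIG_FAIL: (GRASP, SIG_FAIL) → (RETURN, drive_stop)
try SIG_FOUND: (GRASP, SIG_FOUND) → (RETURN, drive_fwd)
try SIG_NEAR: (GRASP, SIG_NEAR) → (CHARGE, beep)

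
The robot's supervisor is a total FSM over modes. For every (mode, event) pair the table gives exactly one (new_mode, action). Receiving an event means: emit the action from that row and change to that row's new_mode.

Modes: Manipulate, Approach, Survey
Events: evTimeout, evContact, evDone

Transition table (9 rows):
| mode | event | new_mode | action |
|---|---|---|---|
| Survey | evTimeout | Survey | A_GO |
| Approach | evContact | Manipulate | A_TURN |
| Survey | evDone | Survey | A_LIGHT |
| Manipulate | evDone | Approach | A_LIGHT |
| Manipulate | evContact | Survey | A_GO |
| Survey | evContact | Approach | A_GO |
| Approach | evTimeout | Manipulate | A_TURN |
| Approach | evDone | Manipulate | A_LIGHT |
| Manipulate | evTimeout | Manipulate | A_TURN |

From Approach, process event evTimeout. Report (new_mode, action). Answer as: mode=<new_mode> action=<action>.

mode=Manipulate action=A_TURN

current mode = Approach; filter table to that mode:
  (Approach, evContact) → (Manipulate, A_TURN)
  (Approach, evTimeout) → (Manipulate, A_TURN)  ← event matches
  (Approach, evDone) → (Manipulate, A_LIGHT)
event = evTimeout selects (Manipulate, A_TURN)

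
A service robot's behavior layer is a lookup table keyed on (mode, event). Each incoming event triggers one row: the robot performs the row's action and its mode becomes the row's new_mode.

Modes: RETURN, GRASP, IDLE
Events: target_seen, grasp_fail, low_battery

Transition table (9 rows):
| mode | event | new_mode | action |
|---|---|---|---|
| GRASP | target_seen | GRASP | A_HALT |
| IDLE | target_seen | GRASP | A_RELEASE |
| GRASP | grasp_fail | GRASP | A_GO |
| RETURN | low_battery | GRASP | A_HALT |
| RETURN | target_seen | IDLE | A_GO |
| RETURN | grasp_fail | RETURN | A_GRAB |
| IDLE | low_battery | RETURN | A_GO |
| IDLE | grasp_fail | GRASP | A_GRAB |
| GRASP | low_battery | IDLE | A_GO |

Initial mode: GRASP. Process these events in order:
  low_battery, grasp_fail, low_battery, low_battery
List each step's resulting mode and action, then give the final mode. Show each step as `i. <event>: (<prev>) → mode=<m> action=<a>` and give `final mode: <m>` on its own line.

1. low_battery: (GRASP) → mode=IDLE action=A_GO
2. grasp_fail: (IDLE) → mode=GRASP action=A_GRAB
3. low_battery: (GRASP) → mode=IDLE action=A_GO
4. low_battery: (IDLE) → mode=RETURN action=A_GO

final mode: RETURN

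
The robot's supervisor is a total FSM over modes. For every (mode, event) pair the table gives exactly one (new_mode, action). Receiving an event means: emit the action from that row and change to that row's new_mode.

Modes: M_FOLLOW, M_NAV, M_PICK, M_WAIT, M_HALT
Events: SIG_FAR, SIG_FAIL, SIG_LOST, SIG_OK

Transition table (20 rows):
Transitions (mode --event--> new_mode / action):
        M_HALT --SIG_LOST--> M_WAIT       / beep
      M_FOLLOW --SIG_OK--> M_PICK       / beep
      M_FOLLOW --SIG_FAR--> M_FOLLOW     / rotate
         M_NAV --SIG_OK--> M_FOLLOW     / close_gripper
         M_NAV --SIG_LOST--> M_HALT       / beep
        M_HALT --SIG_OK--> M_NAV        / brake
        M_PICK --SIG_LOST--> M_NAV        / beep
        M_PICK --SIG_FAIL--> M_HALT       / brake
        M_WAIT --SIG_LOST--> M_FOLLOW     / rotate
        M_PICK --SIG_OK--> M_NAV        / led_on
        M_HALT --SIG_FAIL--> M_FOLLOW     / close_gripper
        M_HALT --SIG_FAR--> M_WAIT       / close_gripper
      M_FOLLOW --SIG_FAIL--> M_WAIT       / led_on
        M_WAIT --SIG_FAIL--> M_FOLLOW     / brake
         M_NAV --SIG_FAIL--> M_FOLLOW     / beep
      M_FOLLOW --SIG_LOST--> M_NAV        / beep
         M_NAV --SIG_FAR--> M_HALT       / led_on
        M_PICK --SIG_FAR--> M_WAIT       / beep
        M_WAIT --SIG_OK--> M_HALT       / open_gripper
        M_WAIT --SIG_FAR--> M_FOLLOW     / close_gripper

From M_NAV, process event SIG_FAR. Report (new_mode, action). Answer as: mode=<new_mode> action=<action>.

current mode = M_NAV; filter table to that mode:
  (M_NAV, SIG_OK) → (M_FOLLOW, close_gripper)
  (M_NAV, SIG_LOST) → (M_HALT, beep)
  (M_NAV, SIG_FAIL) → (M_FOLLOW, beep)
  (M_NAV, SIG_FAR) → (M_HALT, led_on)  ← event matches
event = SIG_FAR selects (M_HALT, led_on)

mode=M_HALT action=led_on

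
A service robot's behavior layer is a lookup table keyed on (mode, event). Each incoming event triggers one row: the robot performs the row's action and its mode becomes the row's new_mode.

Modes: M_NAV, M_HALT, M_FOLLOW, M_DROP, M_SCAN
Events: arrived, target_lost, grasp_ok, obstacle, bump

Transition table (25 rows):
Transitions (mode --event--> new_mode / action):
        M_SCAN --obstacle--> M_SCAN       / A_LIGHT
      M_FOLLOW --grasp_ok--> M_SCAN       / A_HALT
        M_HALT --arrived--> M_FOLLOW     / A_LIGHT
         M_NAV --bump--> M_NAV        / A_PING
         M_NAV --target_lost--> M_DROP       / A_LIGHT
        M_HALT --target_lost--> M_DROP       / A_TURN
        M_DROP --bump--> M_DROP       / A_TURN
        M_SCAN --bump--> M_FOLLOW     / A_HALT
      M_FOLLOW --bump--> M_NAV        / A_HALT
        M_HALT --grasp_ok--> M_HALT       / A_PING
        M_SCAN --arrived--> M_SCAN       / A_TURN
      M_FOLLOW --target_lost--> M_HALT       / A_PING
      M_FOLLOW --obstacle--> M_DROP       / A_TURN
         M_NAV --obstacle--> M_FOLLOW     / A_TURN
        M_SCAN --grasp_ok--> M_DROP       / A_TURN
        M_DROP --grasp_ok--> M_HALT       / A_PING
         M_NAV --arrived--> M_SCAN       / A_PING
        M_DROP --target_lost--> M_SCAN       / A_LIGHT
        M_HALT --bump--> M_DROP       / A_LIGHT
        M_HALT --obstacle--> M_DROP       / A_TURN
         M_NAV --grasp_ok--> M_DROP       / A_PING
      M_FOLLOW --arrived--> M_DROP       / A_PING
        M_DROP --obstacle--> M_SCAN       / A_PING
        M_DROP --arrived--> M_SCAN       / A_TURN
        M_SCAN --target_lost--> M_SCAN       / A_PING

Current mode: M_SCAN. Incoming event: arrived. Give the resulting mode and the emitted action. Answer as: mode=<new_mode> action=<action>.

mode=M_SCAN action=A_TURN

current mode = M_SCAN; filter table to that mode:
  (M_SCAN, obstacle) → (M_SCAN, A_LIGHT)
  (M_SCAN, bump) → (M_FOLLOW, A_HALT)
  (M_SCAN, arrived) → (M_SCAN, A_TURN)  ← event matches
  (M_SCAN, grasp_ok) → (M_DROP, A_TURN)
  (M_SCAN, target_lost) → (M_SCAN, A_PING)
event = arrived selects (M_SCAN, A_TURN)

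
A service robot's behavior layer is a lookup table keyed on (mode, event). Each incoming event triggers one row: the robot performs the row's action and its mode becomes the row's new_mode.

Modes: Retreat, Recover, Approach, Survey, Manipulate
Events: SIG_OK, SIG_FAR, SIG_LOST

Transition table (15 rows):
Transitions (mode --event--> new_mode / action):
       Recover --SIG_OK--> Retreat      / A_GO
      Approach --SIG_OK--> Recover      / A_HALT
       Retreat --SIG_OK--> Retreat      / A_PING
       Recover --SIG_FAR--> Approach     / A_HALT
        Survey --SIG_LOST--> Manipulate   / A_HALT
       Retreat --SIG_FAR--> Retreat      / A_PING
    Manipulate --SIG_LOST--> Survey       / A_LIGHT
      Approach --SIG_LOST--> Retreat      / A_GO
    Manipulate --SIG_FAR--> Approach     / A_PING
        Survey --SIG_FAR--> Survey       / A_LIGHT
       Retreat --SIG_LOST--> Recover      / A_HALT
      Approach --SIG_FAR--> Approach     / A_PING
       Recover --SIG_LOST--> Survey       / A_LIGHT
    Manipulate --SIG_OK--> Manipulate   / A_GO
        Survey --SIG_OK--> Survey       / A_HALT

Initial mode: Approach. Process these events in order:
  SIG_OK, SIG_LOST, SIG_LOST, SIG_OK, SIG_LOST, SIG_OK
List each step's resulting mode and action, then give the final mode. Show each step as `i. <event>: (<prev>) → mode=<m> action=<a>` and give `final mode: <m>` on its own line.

final mode: Survey

1. SIG_OK: (Approach) → mode=Recover action=A_HALT
2. SIG_LOST: (Recover) → mode=Survey action=A_LIGHT
3. SIG_LOST: (Survey) → mode=Manipulate action=A_HALT
4. SIG_OK: (Manipulate) → mode=Manipulate action=A_GO
5. SIG_LOST: (Manipulate) → mode=Survey action=A_LIGHT
6. SIG_OK: (Survey) → mode=Survey action=A_HALT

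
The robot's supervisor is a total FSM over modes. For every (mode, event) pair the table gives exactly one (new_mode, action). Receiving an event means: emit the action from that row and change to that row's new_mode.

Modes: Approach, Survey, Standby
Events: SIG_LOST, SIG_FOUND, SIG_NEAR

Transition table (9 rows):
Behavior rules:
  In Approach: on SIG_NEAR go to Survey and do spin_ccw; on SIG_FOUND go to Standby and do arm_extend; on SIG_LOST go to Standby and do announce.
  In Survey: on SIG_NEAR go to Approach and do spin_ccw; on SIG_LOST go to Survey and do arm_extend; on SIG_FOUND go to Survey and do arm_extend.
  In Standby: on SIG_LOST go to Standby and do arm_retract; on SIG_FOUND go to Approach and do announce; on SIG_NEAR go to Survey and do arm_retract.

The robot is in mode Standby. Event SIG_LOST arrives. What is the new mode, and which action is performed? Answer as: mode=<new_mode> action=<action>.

mode=Standby action=arm_retract

current mode = Standby; filter table to that mode:
  (Standby, SIG_LOST) → (Standby, arm_retract)  ← event matches
  (Standby, SIG_FOUND) → (Approach, announce)
  (Standby, SIG_NEAR) → (Survey, arm_retract)
event = SIG_LOST selects (Standby, arm_retract)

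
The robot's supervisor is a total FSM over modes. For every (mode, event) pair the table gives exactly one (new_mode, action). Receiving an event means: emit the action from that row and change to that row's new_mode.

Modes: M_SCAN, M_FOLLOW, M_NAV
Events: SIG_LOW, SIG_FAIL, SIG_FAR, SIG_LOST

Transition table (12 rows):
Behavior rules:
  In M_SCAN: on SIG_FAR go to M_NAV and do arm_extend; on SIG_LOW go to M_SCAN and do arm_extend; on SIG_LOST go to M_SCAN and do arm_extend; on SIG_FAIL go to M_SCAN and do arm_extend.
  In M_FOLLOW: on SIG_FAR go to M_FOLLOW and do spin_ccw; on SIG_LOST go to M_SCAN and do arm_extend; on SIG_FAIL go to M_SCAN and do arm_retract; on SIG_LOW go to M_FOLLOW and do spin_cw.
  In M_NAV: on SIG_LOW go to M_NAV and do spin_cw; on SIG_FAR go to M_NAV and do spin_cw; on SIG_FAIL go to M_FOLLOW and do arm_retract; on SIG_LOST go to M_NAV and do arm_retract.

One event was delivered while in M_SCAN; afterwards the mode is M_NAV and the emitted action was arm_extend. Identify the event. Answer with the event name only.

SIG_FAR

try SIG_LOW: (M_SCAN, SIG_LOW) → (M_SCAN, arm_extend)
try SIG_FAIL: (M_SCAN, SIG_FAIL) → (M_SCAN, arm_extend)
try SIG_FAR: (M_SCAN, SIG_FAR) → (M_NAV, arm_extend)  ← matches
try SIG_LOST: (M_SCAN, SIG_LOST) → (M_SCAN, arm_extend)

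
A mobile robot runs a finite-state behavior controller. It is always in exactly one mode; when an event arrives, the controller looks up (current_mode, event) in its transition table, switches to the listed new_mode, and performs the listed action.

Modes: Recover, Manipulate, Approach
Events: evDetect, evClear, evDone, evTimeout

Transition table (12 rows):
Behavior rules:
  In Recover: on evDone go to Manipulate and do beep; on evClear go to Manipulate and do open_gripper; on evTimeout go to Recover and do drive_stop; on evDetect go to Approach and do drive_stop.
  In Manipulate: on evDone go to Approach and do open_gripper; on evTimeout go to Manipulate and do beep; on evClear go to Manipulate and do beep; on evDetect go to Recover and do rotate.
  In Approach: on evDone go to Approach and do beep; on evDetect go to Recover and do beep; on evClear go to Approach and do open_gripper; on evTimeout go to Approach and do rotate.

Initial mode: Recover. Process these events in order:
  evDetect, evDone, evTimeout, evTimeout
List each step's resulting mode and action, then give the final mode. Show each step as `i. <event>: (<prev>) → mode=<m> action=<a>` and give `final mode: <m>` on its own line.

final mode: Approach

1. evDetect: (Recover) → mode=Approach action=drive_stop
2. evDone: (Approach) → mode=Approach action=beep
3. evTimeout: (Approach) → mode=Approach action=rotate
4. evTimeout: (Approach) → mode=Approach action=rotate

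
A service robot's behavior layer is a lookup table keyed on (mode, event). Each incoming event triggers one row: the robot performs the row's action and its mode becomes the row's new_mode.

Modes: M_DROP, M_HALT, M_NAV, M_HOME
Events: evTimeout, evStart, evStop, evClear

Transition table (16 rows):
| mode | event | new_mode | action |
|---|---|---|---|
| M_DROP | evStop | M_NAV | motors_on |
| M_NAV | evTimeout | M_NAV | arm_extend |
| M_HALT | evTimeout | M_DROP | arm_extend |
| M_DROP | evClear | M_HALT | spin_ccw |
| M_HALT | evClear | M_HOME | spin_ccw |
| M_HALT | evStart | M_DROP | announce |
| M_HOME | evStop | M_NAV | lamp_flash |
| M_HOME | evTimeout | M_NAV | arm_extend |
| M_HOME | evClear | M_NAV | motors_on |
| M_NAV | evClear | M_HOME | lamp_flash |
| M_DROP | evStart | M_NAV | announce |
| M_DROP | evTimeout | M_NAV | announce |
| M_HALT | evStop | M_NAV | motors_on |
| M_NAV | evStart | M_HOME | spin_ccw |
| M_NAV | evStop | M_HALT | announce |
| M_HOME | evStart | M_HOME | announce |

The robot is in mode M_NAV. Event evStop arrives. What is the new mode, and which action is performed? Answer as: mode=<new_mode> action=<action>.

current mode = M_NAV; filter table to that mode:
  (M_NAV, evTimeout) → (M_NAV, arm_extend)
  (M_NAV, evClear) → (M_HOME, lamp_flash)
  (M_NAV, evStart) → (M_HOME, spin_ccw)
  (M_NAV, evStop) → (M_HALT, announce)  ← event matches
event = evStop selects (M_HALT, announce)

mode=M_HALT action=announce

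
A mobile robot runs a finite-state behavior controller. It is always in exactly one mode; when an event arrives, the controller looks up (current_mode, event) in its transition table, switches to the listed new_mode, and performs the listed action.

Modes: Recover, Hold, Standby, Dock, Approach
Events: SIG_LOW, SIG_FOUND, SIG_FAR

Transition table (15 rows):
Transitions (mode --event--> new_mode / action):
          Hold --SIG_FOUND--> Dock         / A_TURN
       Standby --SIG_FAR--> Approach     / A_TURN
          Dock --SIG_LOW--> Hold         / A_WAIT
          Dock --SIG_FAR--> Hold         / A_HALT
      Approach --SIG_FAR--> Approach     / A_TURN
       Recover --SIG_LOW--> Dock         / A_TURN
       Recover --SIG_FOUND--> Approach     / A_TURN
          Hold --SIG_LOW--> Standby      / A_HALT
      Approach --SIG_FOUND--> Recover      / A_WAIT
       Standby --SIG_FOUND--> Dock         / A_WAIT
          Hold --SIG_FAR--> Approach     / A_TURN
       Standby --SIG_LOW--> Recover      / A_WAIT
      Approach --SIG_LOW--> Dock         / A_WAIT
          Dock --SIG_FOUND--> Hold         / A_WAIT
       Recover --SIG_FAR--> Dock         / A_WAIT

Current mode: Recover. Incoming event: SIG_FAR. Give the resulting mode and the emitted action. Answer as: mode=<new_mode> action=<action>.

current mode = Recover; filter table to that mode:
  (Recover, SIG_LOW) → (Dock, A_TURN)
  (Recover, SIG_FOUND) → (Approach, A_TURN)
  (Recover, SIG_FAR) → (Dock, A_WAIT)  ← event matches
event = SIG_FAR selects (Dock, A_WAIT)

mode=Dock action=A_WAIT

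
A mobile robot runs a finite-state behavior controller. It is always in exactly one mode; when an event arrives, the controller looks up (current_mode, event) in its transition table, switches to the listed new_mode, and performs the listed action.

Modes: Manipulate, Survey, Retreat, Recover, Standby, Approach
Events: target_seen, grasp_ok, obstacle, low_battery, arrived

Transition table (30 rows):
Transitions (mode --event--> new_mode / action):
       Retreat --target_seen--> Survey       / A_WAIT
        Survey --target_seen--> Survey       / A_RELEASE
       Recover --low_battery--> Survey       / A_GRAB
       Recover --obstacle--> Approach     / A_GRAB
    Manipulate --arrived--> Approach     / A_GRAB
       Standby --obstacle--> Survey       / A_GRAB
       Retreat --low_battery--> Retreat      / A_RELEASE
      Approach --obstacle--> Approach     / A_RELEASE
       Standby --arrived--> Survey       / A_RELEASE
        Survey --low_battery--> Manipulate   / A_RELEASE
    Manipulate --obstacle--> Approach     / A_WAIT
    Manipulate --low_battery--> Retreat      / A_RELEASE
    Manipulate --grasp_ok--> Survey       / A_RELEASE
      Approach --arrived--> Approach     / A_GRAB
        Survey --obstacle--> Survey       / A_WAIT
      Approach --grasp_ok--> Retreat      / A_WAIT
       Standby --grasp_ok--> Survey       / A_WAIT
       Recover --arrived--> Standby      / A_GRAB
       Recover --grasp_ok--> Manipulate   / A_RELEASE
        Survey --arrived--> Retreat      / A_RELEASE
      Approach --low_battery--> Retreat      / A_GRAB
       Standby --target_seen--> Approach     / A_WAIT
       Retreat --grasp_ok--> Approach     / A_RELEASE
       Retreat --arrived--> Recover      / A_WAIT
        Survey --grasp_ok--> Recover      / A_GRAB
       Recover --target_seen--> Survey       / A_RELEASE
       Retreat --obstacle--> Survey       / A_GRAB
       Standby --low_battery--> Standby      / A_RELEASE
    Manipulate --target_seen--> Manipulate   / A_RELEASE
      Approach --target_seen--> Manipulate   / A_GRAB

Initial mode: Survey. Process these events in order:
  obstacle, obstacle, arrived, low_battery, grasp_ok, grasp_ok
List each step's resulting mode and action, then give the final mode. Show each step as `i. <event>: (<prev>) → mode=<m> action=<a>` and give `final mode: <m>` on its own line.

final mode: Retreat

1. obstacle: (Survey) → mode=Survey action=A_WAIT
2. obstacle: (Survey) → mode=Survey action=A_WAIT
3. arrived: (Survey) → mode=Retreat action=A_RELEASE
4. low_battery: (Retreat) → mode=Retreat action=A_RELEASE
5. grasp_ok: (Retreat) → mode=Approach action=A_RELEASE
6. grasp_ok: (Approach) → mode=Retreat action=A_WAIT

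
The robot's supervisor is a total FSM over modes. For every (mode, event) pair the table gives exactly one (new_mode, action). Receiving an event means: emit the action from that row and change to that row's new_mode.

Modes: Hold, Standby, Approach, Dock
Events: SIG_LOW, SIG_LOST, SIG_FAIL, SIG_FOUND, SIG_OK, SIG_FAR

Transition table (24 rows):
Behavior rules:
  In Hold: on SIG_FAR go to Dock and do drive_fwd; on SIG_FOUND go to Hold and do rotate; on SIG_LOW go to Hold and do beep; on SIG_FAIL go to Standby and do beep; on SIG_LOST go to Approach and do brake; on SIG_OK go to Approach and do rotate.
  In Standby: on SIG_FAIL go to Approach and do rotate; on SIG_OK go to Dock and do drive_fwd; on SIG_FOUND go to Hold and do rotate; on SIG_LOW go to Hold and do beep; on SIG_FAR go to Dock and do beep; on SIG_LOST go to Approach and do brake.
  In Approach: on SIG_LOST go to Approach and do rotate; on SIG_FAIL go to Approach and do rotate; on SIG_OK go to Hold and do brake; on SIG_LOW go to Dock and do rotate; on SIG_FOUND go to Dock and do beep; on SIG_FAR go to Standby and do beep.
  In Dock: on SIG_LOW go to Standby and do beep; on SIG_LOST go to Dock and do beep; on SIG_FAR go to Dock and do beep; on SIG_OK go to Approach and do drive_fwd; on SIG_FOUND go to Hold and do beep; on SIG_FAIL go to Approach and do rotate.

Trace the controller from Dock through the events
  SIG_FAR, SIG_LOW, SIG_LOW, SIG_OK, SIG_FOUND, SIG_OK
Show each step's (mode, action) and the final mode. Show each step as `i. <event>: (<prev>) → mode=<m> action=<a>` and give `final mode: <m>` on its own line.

final mode: Approach

1. SIG_FAR: (Dock) → mode=Dock action=beep
2. SIG_LOW: (Dock) → mode=Standby action=beep
3. SIG_LOW: (Standby) → mode=Hold action=beep
4. SIG_OK: (Hold) → mode=Approach action=rotate
5. SIG_FOUND: (Approach) → mode=Dock action=beep
6. SIG_OK: (Dock) → mode=Approach action=drive_fwd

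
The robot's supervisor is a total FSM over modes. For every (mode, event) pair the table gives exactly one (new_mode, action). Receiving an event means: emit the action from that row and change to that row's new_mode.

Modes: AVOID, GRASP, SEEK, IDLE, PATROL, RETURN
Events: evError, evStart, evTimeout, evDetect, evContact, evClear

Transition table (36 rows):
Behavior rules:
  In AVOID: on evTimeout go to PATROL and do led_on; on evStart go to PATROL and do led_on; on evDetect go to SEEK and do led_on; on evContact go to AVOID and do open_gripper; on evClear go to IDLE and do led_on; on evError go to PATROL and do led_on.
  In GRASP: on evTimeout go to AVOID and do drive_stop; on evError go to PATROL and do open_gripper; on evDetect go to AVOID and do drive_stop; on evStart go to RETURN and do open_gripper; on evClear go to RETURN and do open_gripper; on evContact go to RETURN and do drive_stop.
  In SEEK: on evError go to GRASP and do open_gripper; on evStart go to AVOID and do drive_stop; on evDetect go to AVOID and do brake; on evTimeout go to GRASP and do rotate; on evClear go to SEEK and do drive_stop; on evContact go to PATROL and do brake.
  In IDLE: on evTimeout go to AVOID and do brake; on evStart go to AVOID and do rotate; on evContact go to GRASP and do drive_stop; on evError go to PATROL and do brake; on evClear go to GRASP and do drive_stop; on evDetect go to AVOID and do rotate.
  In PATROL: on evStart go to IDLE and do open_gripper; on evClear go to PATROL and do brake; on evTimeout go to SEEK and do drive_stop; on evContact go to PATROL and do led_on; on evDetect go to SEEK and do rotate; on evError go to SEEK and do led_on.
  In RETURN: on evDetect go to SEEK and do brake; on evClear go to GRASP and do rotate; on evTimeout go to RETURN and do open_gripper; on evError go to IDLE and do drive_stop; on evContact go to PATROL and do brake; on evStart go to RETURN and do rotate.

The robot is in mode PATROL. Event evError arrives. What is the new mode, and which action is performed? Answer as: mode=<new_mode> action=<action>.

current mode = PATROL; filter table to that mode:
  (PATROL, evStart) → (IDLE, open_gripper)
  (PATROL, evClear) → (PATROL, brake)
  (PATROL, evTimeout) → (SEEK, drive_stop)
  (PATROL, evContact) → (PATROL, led_on)
  (PATROL, evDetect) → (SEEK, rotate)
  (PATROL, evError) → (SEEK, led_on)  ← event matches
event = evError selects (SEEK, led_on)

mode=SEEK action=led_on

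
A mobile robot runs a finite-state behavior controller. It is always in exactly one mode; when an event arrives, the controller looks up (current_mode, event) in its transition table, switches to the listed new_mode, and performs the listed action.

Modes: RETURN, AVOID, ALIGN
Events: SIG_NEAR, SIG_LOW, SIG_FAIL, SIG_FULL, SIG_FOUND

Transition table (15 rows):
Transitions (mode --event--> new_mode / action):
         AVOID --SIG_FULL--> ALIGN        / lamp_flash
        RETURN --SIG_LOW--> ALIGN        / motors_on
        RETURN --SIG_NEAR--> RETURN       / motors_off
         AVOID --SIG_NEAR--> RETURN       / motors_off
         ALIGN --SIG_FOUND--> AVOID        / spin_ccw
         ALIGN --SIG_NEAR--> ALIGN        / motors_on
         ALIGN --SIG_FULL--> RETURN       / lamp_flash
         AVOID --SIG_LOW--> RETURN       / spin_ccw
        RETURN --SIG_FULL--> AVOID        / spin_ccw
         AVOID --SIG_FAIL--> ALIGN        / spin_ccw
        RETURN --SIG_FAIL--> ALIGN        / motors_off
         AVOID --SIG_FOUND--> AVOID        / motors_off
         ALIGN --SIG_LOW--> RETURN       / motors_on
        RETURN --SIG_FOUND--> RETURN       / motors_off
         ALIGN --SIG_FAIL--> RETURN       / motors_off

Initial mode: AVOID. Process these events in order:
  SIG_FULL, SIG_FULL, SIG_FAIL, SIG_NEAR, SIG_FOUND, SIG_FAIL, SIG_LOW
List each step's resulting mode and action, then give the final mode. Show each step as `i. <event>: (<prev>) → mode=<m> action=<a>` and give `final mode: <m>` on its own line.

1. SIG_FULL: (AVOID) → mode=ALIGN action=lamp_flash
2. SIG_FULL: (ALIGN) → mode=RETURN action=lamp_flash
3. SIG_FAIL: (RETURN) → mode=ALIGN action=motors_off
4. SIG_NEAR: (ALIGN) → mode=ALIGN action=motors_on
5. SIG_FOUND: (ALIGN) → mode=AVOID action=spin_ccw
6. SIG_FAIL: (AVOID) → mode=ALIGN action=spin_ccw
7. SIG_LOW: (ALIGN) → mode=RETURN action=motors_on

final mode: RETURN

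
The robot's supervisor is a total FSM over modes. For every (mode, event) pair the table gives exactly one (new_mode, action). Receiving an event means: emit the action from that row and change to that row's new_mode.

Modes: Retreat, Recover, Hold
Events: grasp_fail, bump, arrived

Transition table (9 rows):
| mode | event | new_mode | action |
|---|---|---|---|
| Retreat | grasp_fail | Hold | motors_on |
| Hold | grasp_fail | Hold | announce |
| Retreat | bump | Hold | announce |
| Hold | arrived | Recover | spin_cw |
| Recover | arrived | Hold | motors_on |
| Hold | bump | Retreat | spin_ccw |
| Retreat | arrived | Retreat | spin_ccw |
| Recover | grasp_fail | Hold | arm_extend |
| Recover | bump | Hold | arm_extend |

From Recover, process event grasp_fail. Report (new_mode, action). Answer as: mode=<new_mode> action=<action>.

current mode = Recover; filter table to that mode:
  (Recover, arrived) → (Hold, motors_on)
  (Recover, grasp_fail) → (Hold, arm_extend)  ← event matches
  (Recover, bump) → (Hold, arm_extend)
event = grasp_fail selects (Hold, arm_extend)

mode=Hold action=arm_extend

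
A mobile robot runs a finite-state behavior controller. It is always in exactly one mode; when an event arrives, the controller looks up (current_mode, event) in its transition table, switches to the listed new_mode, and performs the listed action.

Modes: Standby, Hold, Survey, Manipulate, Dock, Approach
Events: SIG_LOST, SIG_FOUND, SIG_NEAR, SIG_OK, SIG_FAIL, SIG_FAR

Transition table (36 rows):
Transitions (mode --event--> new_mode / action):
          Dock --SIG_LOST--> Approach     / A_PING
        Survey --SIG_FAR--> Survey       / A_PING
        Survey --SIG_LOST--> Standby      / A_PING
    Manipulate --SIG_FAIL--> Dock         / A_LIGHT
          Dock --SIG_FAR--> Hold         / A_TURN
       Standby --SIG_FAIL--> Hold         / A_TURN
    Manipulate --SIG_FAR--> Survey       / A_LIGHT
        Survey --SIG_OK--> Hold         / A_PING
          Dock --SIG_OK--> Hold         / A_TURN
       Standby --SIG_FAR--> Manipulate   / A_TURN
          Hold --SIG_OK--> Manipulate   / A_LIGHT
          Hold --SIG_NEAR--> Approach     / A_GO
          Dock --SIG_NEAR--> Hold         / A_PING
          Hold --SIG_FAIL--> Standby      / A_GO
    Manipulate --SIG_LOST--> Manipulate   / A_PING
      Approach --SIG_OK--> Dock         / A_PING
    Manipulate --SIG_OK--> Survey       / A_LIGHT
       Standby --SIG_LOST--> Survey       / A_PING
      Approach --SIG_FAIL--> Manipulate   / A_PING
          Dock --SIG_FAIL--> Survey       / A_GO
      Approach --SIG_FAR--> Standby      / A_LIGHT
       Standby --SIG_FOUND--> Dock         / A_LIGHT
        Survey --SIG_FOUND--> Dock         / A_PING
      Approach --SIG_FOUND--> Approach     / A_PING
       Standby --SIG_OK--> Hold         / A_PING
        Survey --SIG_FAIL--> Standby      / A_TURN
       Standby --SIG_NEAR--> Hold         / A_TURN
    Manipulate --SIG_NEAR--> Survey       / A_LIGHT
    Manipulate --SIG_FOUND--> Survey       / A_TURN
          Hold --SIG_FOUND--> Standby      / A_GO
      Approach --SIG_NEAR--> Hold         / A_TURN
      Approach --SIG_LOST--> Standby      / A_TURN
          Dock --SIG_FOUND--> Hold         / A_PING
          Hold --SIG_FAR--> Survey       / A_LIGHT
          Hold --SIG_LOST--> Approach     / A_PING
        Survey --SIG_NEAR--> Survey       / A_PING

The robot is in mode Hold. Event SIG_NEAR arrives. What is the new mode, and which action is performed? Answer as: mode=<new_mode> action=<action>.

mode=Approach action=A_GO

current mode = Hold; filter table to that mode:
  (Hold, SIG_OK) → (Manipulate, A_LIGHT)
  (Hold, SIG_NEAR) → (Approach, A_GO)  ← event matches
  (Hold, SIG_FAIL) → (Standby, A_GO)
  (Hold, SIG_FOUND) → (Standby, A_GO)
  (Hold, SIG_FAR) → (Survey, A_LIGHT)
  (Hold, SIG_LOST) → (Approach, A_PING)
event = SIG_NEAR selects (Approach, A_GO)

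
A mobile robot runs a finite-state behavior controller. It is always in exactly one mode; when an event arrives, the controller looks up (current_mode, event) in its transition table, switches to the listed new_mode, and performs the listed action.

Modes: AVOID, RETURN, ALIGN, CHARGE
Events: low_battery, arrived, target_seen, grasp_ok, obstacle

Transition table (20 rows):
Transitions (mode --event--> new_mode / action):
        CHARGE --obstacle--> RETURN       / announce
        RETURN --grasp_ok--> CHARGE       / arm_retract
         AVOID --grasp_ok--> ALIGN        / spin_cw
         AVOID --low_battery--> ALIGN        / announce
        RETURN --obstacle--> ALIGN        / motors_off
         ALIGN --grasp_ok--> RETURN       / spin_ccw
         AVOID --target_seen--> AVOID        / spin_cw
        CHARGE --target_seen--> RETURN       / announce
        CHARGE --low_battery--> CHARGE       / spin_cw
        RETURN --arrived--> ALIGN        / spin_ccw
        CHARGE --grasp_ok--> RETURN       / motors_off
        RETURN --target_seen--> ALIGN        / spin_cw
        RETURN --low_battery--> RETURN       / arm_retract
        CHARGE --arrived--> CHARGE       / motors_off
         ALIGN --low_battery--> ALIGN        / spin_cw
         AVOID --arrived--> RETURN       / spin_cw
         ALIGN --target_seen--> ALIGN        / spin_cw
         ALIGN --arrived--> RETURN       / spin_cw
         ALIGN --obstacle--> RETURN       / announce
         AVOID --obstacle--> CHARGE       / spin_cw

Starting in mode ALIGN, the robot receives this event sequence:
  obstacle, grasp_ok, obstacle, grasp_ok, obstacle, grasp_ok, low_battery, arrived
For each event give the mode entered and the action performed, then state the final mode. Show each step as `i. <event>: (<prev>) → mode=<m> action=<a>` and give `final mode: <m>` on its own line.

final mode: CHARGE

1. obstacle: (ALIGN) → mode=RETURN action=announce
2. grasp_ok: (RETURN) → mode=CHARGE action=arm_retract
3. obstacle: (CHARGE) → mode=RETURN action=announce
4. grasp_ok: (RETURN) → mode=CHARGE action=arm_retract
5. obstacle: (CHARGE) → mode=RETURN action=announce
6. grasp_ok: (RETURN) → mode=CHARGE action=arm_retract
7. low_battery: (CHARGE) → mode=CHARGE action=spin_cw
8. arrived: (CHARGE) → mode=CHARGE action=motors_off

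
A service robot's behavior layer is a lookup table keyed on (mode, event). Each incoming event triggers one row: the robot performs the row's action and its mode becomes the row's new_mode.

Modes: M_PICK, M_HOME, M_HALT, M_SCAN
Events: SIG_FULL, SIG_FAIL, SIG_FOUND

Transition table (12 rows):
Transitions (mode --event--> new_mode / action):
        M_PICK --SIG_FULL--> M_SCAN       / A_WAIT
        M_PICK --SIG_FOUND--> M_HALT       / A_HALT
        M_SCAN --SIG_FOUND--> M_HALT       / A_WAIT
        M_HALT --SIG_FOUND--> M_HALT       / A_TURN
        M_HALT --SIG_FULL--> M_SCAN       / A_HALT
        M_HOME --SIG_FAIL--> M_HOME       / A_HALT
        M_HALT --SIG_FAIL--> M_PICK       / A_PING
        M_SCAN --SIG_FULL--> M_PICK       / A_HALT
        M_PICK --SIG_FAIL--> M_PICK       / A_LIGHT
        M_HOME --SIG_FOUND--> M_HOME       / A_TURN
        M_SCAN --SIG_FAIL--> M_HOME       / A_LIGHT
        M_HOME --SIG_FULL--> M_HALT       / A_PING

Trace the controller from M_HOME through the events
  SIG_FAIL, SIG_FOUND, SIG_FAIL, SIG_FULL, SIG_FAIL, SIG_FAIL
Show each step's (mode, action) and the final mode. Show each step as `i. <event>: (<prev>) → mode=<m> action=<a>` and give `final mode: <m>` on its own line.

1. SIG_FAIL: (M_HOME) → mode=M_HOME action=A_HALT
2. SIG_FOUND: (M_HOME) → mode=M_HOME action=A_TURN
3. SIG_FAIL: (M_HOME) → mode=M_HOME action=A_HALT
4. SIG_FULL: (M_HOME) → mode=M_HALT action=A_PING
5. SIG_FAIL: (M_HALT) → mode=M_PICK action=A_PING
6. SIG_FAIL: (M_PICK) → mode=M_PICK action=A_LIGHT

final mode: M_PICK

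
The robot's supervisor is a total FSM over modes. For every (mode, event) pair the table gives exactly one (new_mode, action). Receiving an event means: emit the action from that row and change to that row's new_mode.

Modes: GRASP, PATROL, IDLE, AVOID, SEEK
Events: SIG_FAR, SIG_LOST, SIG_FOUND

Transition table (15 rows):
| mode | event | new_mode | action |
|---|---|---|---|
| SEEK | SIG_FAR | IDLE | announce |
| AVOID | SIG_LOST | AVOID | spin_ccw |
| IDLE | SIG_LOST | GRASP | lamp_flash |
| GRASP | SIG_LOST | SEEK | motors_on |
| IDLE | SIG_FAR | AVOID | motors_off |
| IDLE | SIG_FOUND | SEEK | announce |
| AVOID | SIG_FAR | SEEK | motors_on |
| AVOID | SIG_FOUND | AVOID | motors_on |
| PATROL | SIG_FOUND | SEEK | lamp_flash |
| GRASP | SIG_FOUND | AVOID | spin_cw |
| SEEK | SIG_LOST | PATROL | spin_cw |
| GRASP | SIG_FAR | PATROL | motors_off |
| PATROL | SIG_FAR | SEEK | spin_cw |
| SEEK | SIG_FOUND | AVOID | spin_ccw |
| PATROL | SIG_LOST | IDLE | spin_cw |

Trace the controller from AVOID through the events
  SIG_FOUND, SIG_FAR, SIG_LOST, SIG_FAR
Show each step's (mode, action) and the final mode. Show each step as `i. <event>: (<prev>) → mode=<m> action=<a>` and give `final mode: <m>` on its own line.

1. SIG_FOUND: (AVOID) → mode=AVOID action=motors_on
2. SIG_FAR: (AVOID) → mode=SEEK action=motors_on
3. SIG_LOST: (SEEK) → mode=PATROL action=spin_cw
4. SIG_FAR: (PATROL) → mode=SEEK action=spin_cw

final mode: SEEK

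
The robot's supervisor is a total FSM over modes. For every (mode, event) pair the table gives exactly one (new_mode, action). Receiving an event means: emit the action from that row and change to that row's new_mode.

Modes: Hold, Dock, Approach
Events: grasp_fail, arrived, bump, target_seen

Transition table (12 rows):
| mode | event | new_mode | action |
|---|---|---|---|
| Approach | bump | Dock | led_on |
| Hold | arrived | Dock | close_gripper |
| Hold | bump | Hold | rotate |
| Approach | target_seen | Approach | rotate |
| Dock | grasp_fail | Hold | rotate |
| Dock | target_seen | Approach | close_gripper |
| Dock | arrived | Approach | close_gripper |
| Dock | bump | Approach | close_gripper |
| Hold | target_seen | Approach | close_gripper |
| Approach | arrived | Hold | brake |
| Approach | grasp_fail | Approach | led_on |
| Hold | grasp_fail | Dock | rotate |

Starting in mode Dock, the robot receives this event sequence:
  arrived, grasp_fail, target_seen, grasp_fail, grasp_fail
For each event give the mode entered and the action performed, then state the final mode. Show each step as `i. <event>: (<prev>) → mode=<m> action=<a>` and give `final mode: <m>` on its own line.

1. arrived: (Dock) → mode=Approach action=close_gripper
2. grasp_fail: (Approach) → mode=Approach action=led_on
3. target_seen: (Approach) → mode=Approach action=rotate
4. grasp_fail: (Approach) → mode=Approach action=led_on
5. grasp_fail: (Approach) → mode=Approach action=led_on

final mode: Approach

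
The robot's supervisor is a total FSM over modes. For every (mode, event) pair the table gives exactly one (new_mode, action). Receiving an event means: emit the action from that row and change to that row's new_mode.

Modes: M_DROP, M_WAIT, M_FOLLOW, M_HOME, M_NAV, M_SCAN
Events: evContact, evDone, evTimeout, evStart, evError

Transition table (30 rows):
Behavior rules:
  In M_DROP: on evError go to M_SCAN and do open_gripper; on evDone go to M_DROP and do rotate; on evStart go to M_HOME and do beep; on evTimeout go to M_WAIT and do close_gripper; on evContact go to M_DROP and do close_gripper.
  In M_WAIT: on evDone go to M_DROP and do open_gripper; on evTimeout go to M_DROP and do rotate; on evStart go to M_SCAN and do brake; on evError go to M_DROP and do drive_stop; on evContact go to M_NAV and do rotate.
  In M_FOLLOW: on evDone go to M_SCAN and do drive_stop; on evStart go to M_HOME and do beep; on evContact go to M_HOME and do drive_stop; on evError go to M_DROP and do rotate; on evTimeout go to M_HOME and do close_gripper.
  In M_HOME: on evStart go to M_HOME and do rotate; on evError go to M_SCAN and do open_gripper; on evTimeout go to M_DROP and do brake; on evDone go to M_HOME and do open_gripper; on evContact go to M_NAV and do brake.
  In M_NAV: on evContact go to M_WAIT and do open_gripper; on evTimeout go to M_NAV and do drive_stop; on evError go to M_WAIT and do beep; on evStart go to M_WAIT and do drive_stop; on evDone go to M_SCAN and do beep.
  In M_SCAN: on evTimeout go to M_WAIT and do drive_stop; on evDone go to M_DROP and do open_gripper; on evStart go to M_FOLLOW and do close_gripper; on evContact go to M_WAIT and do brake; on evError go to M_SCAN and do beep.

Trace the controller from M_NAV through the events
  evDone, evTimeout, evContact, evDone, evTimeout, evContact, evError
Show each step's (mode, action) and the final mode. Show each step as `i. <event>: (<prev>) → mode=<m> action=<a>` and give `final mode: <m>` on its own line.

1. evDone: (M_NAV) → mode=M_SCAN action=beep
2. evTimeout: (M_SCAN) → mode=M_WAIT action=drive_stop
3. evContact: (M_WAIT) → mode=M_NAV action=rotate
4. evDone: (M_NAV) → mode=M_SCAN action=beep
5. evTimeout: (M_SCAN) → mode=M_WAIT action=drive_stop
6. evContact: (M_WAIT) → mode=M_NAV action=rotate
7. evError: (M_NAV) → mode=M_WAIT action=beep

final mode: M_WAIT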